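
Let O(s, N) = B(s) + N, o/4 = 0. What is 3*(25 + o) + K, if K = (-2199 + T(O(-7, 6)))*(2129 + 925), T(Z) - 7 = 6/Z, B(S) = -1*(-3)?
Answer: -6692257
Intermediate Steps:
B(S) = 3
o = 0 (o = 4*0 = 0)
O(s, N) = 3 + N
T(Z) = 7 + 6/Z
K = -6692332 (K = (-2199 + (7 + 6/(3 + 6)))*(2129 + 925) = (-2199 + (7 + 6/9))*3054 = (-2199 + (7 + 6*(1/9)))*3054 = (-2199 + (7 + 2/3))*3054 = (-2199 + 23/3)*3054 = -6574/3*3054 = -6692332)
3*(25 + o) + K = 3*(25 + 0) - 6692332 = 3*25 - 6692332 = 75 - 6692332 = -6692257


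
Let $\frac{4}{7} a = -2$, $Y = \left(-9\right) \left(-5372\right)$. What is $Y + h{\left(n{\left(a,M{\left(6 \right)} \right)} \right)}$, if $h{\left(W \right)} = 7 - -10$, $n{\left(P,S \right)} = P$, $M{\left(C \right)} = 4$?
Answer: $48365$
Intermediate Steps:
$Y = 48348$
$a = - \frac{7}{2}$ ($a = \frac{7}{4} \left(-2\right) = - \frac{7}{2} \approx -3.5$)
$h{\left(W \right)} = 17$ ($h{\left(W \right)} = 7 + 10 = 17$)
$Y + h{\left(n{\left(a,M{\left(6 \right)} \right)} \right)} = 48348 + 17 = 48365$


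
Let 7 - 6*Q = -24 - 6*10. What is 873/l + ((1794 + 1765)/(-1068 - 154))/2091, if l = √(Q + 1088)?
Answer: -3559/2555202 + 873*√39714/6619 ≈ 26.283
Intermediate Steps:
Q = 91/6 (Q = 7/6 - (-24 - 6*10)/6 = 7/6 - (-24 - 60)/6 = 7/6 - ⅙*(-84) = 7/6 + 14 = 91/6 ≈ 15.167)
l = √39714/6 (l = √(91/6 + 1088) = √(6619/6) = √39714/6 ≈ 33.214)
873/l + ((1794 + 1765)/(-1068 - 154))/2091 = 873/((√39714/6)) + ((1794 + 1765)/(-1068 - 154))/2091 = 873*(√39714/6619) + (3559/(-1222))*(1/2091) = 873*√39714/6619 + (3559*(-1/1222))*(1/2091) = 873*√39714/6619 - 3559/1222*1/2091 = 873*√39714/6619 - 3559/2555202 = -3559/2555202 + 873*√39714/6619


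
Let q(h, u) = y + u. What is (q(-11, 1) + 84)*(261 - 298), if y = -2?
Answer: -3071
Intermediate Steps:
q(h, u) = -2 + u
(q(-11, 1) + 84)*(261 - 298) = ((-2 + 1) + 84)*(261 - 298) = (-1 + 84)*(-37) = 83*(-37) = -3071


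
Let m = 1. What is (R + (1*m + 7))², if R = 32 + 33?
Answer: 5329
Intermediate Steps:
R = 65
(R + (1*m + 7))² = (65 + (1*1 + 7))² = (65 + (1 + 7))² = (65 + 8)² = 73² = 5329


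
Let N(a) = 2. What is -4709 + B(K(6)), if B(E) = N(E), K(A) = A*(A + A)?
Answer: -4707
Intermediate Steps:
K(A) = 2*A² (K(A) = A*(2*A) = 2*A²)
B(E) = 2
-4709 + B(K(6)) = -4709 + 2 = -4707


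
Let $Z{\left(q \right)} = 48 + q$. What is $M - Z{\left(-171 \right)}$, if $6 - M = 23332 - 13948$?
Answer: $-9255$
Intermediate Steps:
$M = -9378$ ($M = 6 - \left(23332 - 13948\right) = 6 - 9384 = -9378$)
$M - Z{\left(-171 \right)} = -9378 - \left(48 - 171\right) = -9378 - -123 = -9378 + 123 = -9255$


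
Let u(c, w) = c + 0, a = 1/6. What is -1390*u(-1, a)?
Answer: 1390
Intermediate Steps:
a = 1/6 ≈ 0.16667
u(c, w) = c
-1390*u(-1, a) = -1390*(-1) = 1390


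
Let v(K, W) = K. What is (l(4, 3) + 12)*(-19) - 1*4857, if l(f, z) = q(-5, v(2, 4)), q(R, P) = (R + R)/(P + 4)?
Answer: -15160/3 ≈ -5053.3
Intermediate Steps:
q(R, P) = 2*R/(4 + P) (q(R, P) = (2*R)/(4 + P) = 2*R/(4 + P))
l(f, z) = -5/3 (l(f, z) = 2*(-5)/(4 + 2) = 2*(-5)/6 = 2*(-5)*(⅙) = -5/3)
(l(4, 3) + 12)*(-19) - 1*4857 = (-5/3 + 12)*(-19) - 1*4857 = (31/3)*(-19) - 4857 = -589/3 - 4857 = -15160/3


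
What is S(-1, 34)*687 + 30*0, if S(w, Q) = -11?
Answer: -7557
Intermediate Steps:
S(-1, 34)*687 + 30*0 = -11*687 + 30*0 = -7557 + 0 = -7557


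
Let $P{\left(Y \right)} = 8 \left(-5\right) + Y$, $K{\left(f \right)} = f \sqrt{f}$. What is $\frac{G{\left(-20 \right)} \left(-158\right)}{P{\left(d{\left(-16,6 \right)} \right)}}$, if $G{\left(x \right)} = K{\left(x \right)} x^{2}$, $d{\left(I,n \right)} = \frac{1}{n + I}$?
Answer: $- \frac{25280000 i \sqrt{5}}{401} \approx - 1.4097 \cdot 10^{5} i$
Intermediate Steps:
$K{\left(f \right)} = f^{\frac{3}{2}}$
$d{\left(I,n \right)} = \frac{1}{I + n}$
$P{\left(Y \right)} = -40 + Y$
$G{\left(x \right)} = x^{\frac{7}{2}}$ ($G{\left(x \right)} = x^{\frac{3}{2}} x^{2} = x^{\frac{7}{2}}$)
$\frac{G{\left(-20 \right)} \left(-158\right)}{P{\left(d{\left(-16,6 \right)} \right)}} = \frac{\left(-20\right)^{\frac{7}{2}} \left(-158\right)}{-40 + \frac{1}{-16 + 6}} = \frac{- 16000 i \sqrt{5} \left(-158\right)}{-40 + \frac{1}{-10}} = \frac{2528000 i \sqrt{5}}{-40 - \frac{1}{10}} = \frac{2528000 i \sqrt{5}}{- \frac{401}{10}} = 2528000 i \sqrt{5} \left(- \frac{10}{401}\right) = - \frac{25280000 i \sqrt{5}}{401}$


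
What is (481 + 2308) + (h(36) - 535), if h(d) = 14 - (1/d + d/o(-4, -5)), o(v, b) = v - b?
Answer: 80351/36 ≈ 2232.0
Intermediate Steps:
h(d) = 14 - d - 1/d (h(d) = 14 - (1/d + d/(-4 - 1*(-5))) = 14 - (1/d + d/(-4 + 5)) = 14 - (1/d + d/1) = 14 - (1/d + d*1) = 14 - (1/d + d) = 14 - (d + 1/d) = 14 + (-d - 1/d) = 14 - d - 1/d)
(481 + 2308) + (h(36) - 535) = (481 + 2308) + ((14 - 1*36 - 1/36) - 535) = 2789 + ((14 - 36 - 1*1/36) - 535) = 2789 + ((14 - 36 - 1/36) - 535) = 2789 + (-793/36 - 535) = 2789 - 20053/36 = 80351/36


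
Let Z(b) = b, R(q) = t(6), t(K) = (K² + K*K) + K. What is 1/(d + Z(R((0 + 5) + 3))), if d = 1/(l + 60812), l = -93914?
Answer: 33102/2581955 ≈ 0.012821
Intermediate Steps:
t(K) = K + 2*K² (t(K) = (K² + K²) + K = 2*K² + K = K + 2*K²)
R(q) = 78 (R(q) = 6*(1 + 2*6) = 6*(1 + 12) = 6*13 = 78)
d = -1/33102 (d = 1/(-93914 + 60812) = 1/(-33102) = -1/33102 ≈ -3.0210e-5)
1/(d + Z(R((0 + 5) + 3))) = 1/(-1/33102 + 78) = 1/(2581955/33102) = 33102/2581955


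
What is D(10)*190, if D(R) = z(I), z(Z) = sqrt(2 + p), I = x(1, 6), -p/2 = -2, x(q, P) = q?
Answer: 190*sqrt(6) ≈ 465.40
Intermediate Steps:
p = 4 (p = -2*(-2) = 4)
I = 1
z(Z) = sqrt(6) (z(Z) = sqrt(2 + 4) = sqrt(6))
D(R) = sqrt(6)
D(10)*190 = sqrt(6)*190 = 190*sqrt(6)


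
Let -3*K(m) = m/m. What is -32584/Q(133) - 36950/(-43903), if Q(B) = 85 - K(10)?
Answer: -535268357/1404896 ≈ -381.00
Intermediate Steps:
K(m) = -1/3 (K(m) = -m/(3*m) = -1/3*1 = -1/3)
Q(B) = 256/3 (Q(B) = 85 - 1*(-1/3) = 85 + 1/3 = 256/3)
-32584/Q(133) - 36950/(-43903) = -32584/256/3 - 36950/(-43903) = -32584*3/256 - 36950*(-1/43903) = -12219/32 + 36950/43903 = -535268357/1404896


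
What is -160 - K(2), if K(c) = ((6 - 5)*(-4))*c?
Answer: -152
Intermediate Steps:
K(c) = -4*c (K(c) = (1*(-4))*c = -4*c)
-160 - K(2) = -160 - (-4)*2 = -160 - 1*(-8) = -160 + 8 = -152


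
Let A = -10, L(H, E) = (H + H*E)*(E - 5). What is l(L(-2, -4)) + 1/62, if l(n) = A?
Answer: -619/62 ≈ -9.9839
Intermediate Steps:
L(H, E) = (-5 + E)*(H + E*H) (L(H, E) = (H + E*H)*(-5 + E) = (-5 + E)*(H + E*H))
l(n) = -10
l(L(-2, -4)) + 1/62 = -10 + 1/62 = -619/62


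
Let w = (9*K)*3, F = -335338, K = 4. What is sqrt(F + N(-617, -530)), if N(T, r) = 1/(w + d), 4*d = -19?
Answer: I*sqrt(57198265670)/413 ≈ 579.08*I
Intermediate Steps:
d = -19/4 (d = (1/4)*(-19) = -19/4 ≈ -4.7500)
w = 108 (w = (9*4)*3 = 36*3 = 108)
N(T, r) = 4/413 (N(T, r) = 1/(108 - 19/4) = 1/(413/4) = 4/413)
sqrt(F + N(-617, -530)) = sqrt(-335338 + 4/413) = sqrt(-138494590/413) = I*sqrt(57198265670)/413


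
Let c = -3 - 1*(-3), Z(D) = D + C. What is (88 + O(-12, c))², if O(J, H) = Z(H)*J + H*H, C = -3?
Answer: 15376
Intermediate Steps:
Z(D) = -3 + D (Z(D) = D - 3 = -3 + D)
c = 0 (c = -3 + 3 = 0)
O(J, H) = H² + J*(-3 + H) (O(J, H) = (-3 + H)*J + H*H = J*(-3 + H) + H² = H² + J*(-3 + H))
(88 + O(-12, c))² = (88 + (0² - 12*(-3 + 0)))² = (88 + (0 - 12*(-3)))² = (88 + (0 + 36))² = (88 + 36)² = 124² = 15376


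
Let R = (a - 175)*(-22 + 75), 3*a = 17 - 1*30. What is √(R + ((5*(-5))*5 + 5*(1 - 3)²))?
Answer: I*√86487/3 ≈ 98.029*I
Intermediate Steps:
a = -13/3 (a = (17 - 1*30)/3 = (17 - 30)/3 = (⅓)*(-13) = -13/3 ≈ -4.3333)
R = -28514/3 (R = (-13/3 - 175)*(-22 + 75) = -538/3*53 = -28514/3 ≈ -9504.7)
√(R + ((5*(-5))*5 + 5*(1 - 3)²)) = √(-28514/3 + ((5*(-5))*5 + 5*(1 - 3)²)) = √(-28514/3 + (-25*5 + 5*(-2)²)) = √(-28514/3 + (-125 + 5*4)) = √(-28514/3 + (-125 + 20)) = √(-28514/3 - 105) = √(-28829/3) = I*√86487/3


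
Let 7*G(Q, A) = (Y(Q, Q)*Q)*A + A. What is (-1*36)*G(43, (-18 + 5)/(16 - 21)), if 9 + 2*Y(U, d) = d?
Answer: -342576/35 ≈ -9787.9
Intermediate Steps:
Y(U, d) = -9/2 + d/2
G(Q, A) = A/7 + A*Q*(-9/2 + Q/2)/7 (G(Q, A) = (((-9/2 + Q/2)*Q)*A + A)/7 = ((Q*(-9/2 + Q/2))*A + A)/7 = (A*Q*(-9/2 + Q/2) + A)/7 = (A + A*Q*(-9/2 + Q/2))/7 = A/7 + A*Q*(-9/2 + Q/2)/7)
(-1*36)*G(43, (-18 + 5)/(16 - 21)) = (-1*36)*(((-18 + 5)/(16 - 21))*(2 + 43*(-9 + 43))/14) = -18*(-13/(-5))*(2 + 43*34)/7 = -18*(-13*(-⅕))*(2 + 1462)/7 = -18*13*1464/(7*5) = -36*9516/35 = -342576/35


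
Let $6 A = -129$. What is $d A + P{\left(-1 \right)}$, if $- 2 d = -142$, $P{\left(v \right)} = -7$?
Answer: $- \frac{3067}{2} \approx -1533.5$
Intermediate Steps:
$A = - \frac{43}{2}$ ($A = \frac{1}{6} \left(-129\right) = - \frac{43}{2} \approx -21.5$)
$d = 71$ ($d = \left(- \frac{1}{2}\right) \left(-142\right) = 71$)
$d A + P{\left(-1 \right)} = 71 \left(- \frac{43}{2}\right) - 7 = - \frac{3053}{2} - 7 = - \frac{3067}{2}$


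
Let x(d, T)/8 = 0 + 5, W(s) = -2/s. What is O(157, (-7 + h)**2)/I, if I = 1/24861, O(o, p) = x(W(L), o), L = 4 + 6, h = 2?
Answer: 994440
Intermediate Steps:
L = 10
x(d, T) = 40 (x(d, T) = 8*(0 + 5) = 8*5 = 40)
O(o, p) = 40
I = 1/24861 ≈ 4.0224e-5
O(157, (-7 + h)**2)/I = 40/(1/24861) = 40*24861 = 994440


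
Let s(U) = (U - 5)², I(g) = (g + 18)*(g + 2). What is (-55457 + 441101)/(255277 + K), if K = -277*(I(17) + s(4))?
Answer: 385644/70795 ≈ 5.4473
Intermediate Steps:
I(g) = (2 + g)*(18 + g) (I(g) = (18 + g)*(2 + g) = (2 + g)*(18 + g))
s(U) = (-5 + U)²
K = -184482 (K = -277*((36 + 17² + 20*17) + (-5 + 4)²) = -277*((36 + 289 + 340) + (-1)²) = -277*(665 + 1) = -277*666 = -184482)
(-55457 + 441101)/(255277 + K) = (-55457 + 441101)/(255277 - 184482) = 385644/70795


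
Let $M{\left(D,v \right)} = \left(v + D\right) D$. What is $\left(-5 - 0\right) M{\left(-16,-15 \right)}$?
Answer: $-2480$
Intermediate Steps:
$M{\left(D,v \right)} = D \left(D + v\right)$ ($M{\left(D,v \right)} = \left(D + v\right) D = D \left(D + v\right)$)
$\left(-5 - 0\right) M{\left(-16,-15 \right)} = \left(-5 - 0\right) \left(- 16 \left(-16 - 15\right)\right) = \left(-5 + 0\right) \left(\left(-16\right) \left(-31\right)\right) = \left(-5\right) 496 = -2480$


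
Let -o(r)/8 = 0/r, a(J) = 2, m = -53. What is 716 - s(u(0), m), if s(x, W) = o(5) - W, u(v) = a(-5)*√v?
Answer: 663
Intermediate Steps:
o(r) = 0 (o(r) = -0/r = -8*0 = 0)
u(v) = 2*√v
s(x, W) = -W (s(x, W) = 0 - W = -W)
716 - s(u(0), m) = 716 - (-1)*(-53) = 716 - 1*53 = 716 - 53 = 663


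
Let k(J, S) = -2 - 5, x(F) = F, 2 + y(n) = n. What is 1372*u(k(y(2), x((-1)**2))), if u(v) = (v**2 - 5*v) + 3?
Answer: 119364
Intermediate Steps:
y(n) = -2 + n
k(J, S) = -7
u(v) = 3 + v**2 - 5*v
1372*u(k(y(2), x((-1)**2))) = 1372*(3 + (-7)**2 - 5*(-7)) = 1372*(3 + 49 + 35) = 1372*87 = 119364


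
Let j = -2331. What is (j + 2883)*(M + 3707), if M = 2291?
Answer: 3310896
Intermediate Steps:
(j + 2883)*(M + 3707) = (-2331 + 2883)*(2291 + 3707) = 552*5998 = 3310896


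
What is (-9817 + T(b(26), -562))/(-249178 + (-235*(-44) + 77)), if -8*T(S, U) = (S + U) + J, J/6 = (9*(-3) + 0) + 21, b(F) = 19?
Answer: 77957/1910088 ≈ 0.040813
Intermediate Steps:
J = -36 (J = 6*((9*(-3) + 0) + 21) = 6*((-27 + 0) + 21) = 6*(-27 + 21) = 6*(-6) = -36)
T(S, U) = 9/2 - S/8 - U/8 (T(S, U) = -((S + U) - 36)/8 = -(-36 + S + U)/8 = 9/2 - S/8 - U/8)
(-9817 + T(b(26), -562))/(-249178 + (-235*(-44) + 77)) = (-9817 + (9/2 - ⅛*19 - ⅛*(-562)))/(-249178 + (-235*(-44) + 77)) = (-9817 + (9/2 - 19/8 + 281/4))/(-249178 + (10340 + 77)) = (-9817 + 579/8)/(-249178 + 10417) = -77957/8/(-238761) = -77957/8*(-1/238761) = 77957/1910088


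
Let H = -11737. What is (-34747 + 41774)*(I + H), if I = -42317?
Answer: -379837458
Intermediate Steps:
(-34747 + 41774)*(I + H) = (-34747 + 41774)*(-42317 - 11737) = 7027*(-54054) = -379837458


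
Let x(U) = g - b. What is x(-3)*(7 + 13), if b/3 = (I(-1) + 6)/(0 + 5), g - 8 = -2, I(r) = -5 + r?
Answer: 120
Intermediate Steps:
g = 6 (g = 8 - 2 = 6)
b = 0 (b = 3*(((-5 - 1) + 6)/(0 + 5)) = 3*((-6 + 6)/5) = 3*(0*(⅕)) = 3*0 = 0)
x(U) = 6 (x(U) = 6 - 1*0 = 6 + 0 = 6)
x(-3)*(7 + 13) = 6*(7 + 13) = 6*20 = 120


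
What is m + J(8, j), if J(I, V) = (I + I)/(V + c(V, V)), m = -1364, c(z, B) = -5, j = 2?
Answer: -4108/3 ≈ -1369.3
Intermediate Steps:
J(I, V) = 2*I/(-5 + V) (J(I, V) = (I + I)/(V - 5) = (2*I)/(-5 + V) = 2*I/(-5 + V))
m + J(8, j) = -1364 + 2*8/(-5 + 2) = -1364 + 2*8/(-3) = -1364 + 2*8*(-⅓) = -1364 - 16/3 = -4108/3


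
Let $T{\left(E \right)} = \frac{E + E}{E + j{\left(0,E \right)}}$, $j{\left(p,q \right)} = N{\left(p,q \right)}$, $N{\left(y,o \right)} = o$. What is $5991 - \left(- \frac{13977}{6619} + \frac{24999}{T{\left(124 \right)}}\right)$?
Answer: $- \frac{125799975}{6619} \approx -19006.0$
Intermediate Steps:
$j{\left(p,q \right)} = q$
$T{\left(E \right)} = 1$ ($T{\left(E \right)} = \frac{E + E}{E + E} = \frac{2 E}{2 E} = 2 E \frac{1}{2 E} = 1$)
$5991 - \left(- \frac{13977}{6619} + \frac{24999}{T{\left(124 \right)}}\right) = 5991 - \left(24999 - \frac{13977}{6619}\right) = 5991 - \frac{165454404}{6619} = - \frac{125799975}{6619}$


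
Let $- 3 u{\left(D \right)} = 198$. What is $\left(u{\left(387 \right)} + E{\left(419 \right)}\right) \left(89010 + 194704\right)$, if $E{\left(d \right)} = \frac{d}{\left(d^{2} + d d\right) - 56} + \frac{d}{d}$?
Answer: $- \frac{3237016583447}{175533} \approx -1.8441 \cdot 10^{7}$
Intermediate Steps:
$E{\left(d \right)} = 1 + \frac{d}{-56 + 2 d^{2}}$ ($E{\left(d \right)} = \frac{d}{\left(d^{2} + d^{2}\right) - 56} + 1 = \frac{d}{2 d^{2} - 56} + 1 = \frac{d}{-56 + 2 d^{2}} + 1 = 1 + \frac{d}{-56 + 2 d^{2}}$)
$u{\left(D \right)} = -66$ ($u{\left(D \right)} = \left(- \frac{1}{3}\right) 198 = -66$)
$\left(u{\left(387 \right)} + E{\left(419 \right)}\right) \left(89010 + 194704\right) = \left(-66 + \frac{-28 + 419^{2} + \frac{1}{2} \cdot 419}{-28 + 419^{2}}\right) \left(89010 + 194704\right) = \left(-66 + \frac{-28 + 175561 + \frac{419}{2}}{-28 + 175561}\right) 283714 = \left(-66 + \frac{1}{175533} \cdot \frac{351485}{2}\right) 283714 = \left(-66 + \frac{351485}{351066}\right) 283714 = \left(- \frac{22818871}{351066}\right) 283714 = - \frac{3237016583447}{175533}$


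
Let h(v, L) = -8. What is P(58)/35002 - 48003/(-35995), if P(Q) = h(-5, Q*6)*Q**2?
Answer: 355751783/629948495 ≈ 0.56473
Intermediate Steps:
P(Q) = -8*Q**2
P(58)/35002 - 48003/(-35995) = -8*58**2/35002 - 48003/(-35995) = -8*3364*(1/35002) - 48003*(-1/35995) = -26912*1/35002 + 48003/35995 = -13456/17501 + 48003/35995 = 355751783/629948495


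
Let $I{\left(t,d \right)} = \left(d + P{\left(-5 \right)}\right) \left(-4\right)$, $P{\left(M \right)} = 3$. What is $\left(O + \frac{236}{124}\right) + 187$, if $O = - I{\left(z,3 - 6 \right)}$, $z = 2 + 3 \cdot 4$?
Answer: $\frac{5856}{31} \approx 188.9$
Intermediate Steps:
$z = 14$ ($z = 2 + 12 = 14$)
$I{\left(t,d \right)} = -12 - 4 d$ ($I{\left(t,d \right)} = \left(d + 3\right) \left(-4\right) = \left(3 + d\right) \left(-4\right) = -12 - 4 d$)
$O = 0$ ($O = - (-12 - 4 \left(3 - 6\right)) = - (-12 - -12) = - (-12 + 12) = \left(-1\right) 0 = 0$)
$\left(O + \frac{236}{124}\right) + 187 = \left(0 + \frac{236}{124}\right) + 187 = \left(0 + 236 \cdot \frac{1}{124}\right) + 187 = \left(0 + \frac{59}{31}\right) + 187 = \frac{59}{31} + 187 = \frac{5856}{31}$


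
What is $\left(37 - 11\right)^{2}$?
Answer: $676$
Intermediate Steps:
$\left(37 - 11\right)^{2} = 26^{2} = 676$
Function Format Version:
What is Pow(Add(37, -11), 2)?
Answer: 676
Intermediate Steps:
Pow(Add(37, -11), 2) = Pow(26, 2) = 676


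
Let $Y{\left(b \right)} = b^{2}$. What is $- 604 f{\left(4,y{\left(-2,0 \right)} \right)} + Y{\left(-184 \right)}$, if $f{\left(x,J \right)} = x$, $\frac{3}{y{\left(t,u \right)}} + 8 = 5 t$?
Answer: $31440$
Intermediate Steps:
$y{\left(t,u \right)} = \frac{3}{-8 + 5 t}$
$- 604 f{\left(4,y{\left(-2,0 \right)} \right)} + Y{\left(-184 \right)} = \left(-604\right) 4 + \left(-184\right)^{2} = -2416 + 33856 = 31440$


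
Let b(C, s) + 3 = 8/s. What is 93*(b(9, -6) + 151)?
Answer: 13640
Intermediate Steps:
b(C, s) = -3 + 8/s
93*(b(9, -6) + 151) = 93*((-3 + 8/(-6)) + 151) = 93*((-3 + 8*(-⅙)) + 151) = 93*((-3 - 4/3) + 151) = 93*(-13/3 + 151) = 93*(440/3) = 13640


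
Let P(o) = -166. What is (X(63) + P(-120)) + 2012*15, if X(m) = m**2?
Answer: 33983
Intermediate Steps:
(X(63) + P(-120)) + 2012*15 = (63**2 - 166) + 2012*15 = (3969 - 166) + 30180 = 3803 + 30180 = 33983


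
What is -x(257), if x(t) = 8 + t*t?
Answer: -66057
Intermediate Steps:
x(t) = 8 + t²
-x(257) = -(8 + 257²) = -(8 + 66049) = -1*66057 = -66057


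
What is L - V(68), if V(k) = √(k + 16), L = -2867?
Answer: -2867 - 2*√21 ≈ -2876.2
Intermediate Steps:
V(k) = √(16 + k)
L - V(68) = -2867 - √(16 + 68) = -2867 - √84 = -2867 - 2*√21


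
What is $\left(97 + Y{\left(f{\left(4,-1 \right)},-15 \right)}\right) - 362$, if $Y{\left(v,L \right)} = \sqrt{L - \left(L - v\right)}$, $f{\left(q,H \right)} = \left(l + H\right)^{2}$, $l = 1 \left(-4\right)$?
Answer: $-260$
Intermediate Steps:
$l = -4$
$f{\left(q,H \right)} = \left(-4 + H\right)^{2}$
$Y{\left(v,L \right)} = \sqrt{v}$
$\left(97 + Y{\left(f{\left(4,-1 \right)},-15 \right)}\right) - 362 = \left(97 + \sqrt{\left(-4 - 1\right)^{2}}\right) - 362 = \left(97 + \sqrt{\left(-5\right)^{2}}\right) - 362 = \left(97 + \sqrt{25}\right) - 362 = \left(97 + 5\right) - 362 = 102 - 362 = -260$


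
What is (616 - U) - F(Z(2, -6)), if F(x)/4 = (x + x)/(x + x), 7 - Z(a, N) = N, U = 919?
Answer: -307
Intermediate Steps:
Z(a, N) = 7 - N
F(x) = 4 (F(x) = 4*((x + x)/(x + x)) = 4*((2*x)/((2*x))) = 4*((2*x)*(1/(2*x))) = 4*1 = 4)
(616 - U) - F(Z(2, -6)) = (616 - 1*919) - 1*4 = (616 - 919) - 4 = -303 - 4 = -307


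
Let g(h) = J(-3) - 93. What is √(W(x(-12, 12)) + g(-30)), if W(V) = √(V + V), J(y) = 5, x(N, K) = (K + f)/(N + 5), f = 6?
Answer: √(-4312 + 42*I*√7)/7 ≈ 0.12086 + 9.3816*I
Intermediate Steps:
x(N, K) = (6 + K)/(5 + N) (x(N, K) = (K + 6)/(N + 5) = (6 + K)/(5 + N))
g(h) = -88 (g(h) = 5 - 93 = -88)
W(V) = √2*√V (W(V) = √(2*V) = √2*√V)
√(W(x(-12, 12)) + g(-30)) = √(√2*√((6 + 12)/(5 - 12)) - 88) = √(√2*√(18/(-7)) - 88) = √(√2*√(-⅐*18) - 88) = √(√2*√(-18/7) - 88) = √(√2*(3*I*√14/7) - 88) = √(6*I*√7/7 - 88) = √(-88 + 6*I*√7/7)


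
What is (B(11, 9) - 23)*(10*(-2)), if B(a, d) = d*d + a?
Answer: -1380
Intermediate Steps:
B(a, d) = a + d² (B(a, d) = d² + a = a + d²)
(B(11, 9) - 23)*(10*(-2)) = ((11 + 9²) - 23)*(10*(-2)) = ((11 + 81) - 23)*(-20) = (92 - 23)*(-20) = 69*(-20) = -1380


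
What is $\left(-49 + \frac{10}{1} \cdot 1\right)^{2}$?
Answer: $1521$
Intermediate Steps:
$\left(-49 + \frac{10}{1} \cdot 1\right)^{2} = \left(-49 + 10 \cdot 1 \cdot 1\right)^{2} = \left(-49 + 10 \cdot 1\right)^{2} = \left(-49 + 10\right)^{2} = \left(-39\right)^{2} = 1521$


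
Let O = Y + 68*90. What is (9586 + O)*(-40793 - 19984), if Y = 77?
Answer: -959243391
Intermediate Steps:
O = 6197 (O = 77 + 68*90 = 77 + 6120 = 6197)
(9586 + O)*(-40793 - 19984) = (9586 + 6197)*(-40793 - 19984) = 15783*(-60777) = -959243391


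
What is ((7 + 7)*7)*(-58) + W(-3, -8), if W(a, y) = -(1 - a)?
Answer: -5688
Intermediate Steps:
W(a, y) = -1 + a
((7 + 7)*7)*(-58) + W(-3, -8) = ((7 + 7)*7)*(-58) + (-1 - 3) = (14*7)*(-58) - 4 = 98*(-58) - 4 = -5684 - 4 = -5688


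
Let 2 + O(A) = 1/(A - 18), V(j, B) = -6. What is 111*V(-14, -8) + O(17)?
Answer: -669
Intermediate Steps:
O(A) = -2 + 1/(-18 + A) (O(A) = -2 + 1/(A - 18) = -2 + 1/(-18 + A))
111*V(-14, -8) + O(17) = 111*(-6) + (37 - 2*17)/(-18 + 17) = -666 + (37 - 34)/(-1) = -666 - 1*3 = -666 - 3 = -669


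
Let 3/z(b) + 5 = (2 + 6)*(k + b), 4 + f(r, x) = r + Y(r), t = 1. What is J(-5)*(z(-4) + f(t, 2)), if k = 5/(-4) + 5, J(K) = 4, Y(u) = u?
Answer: -68/7 ≈ -9.7143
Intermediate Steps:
k = 15/4 (k = 5*(-¼) + 5 = -5/4 + 5 = 15/4 ≈ 3.7500)
f(r, x) = -4 + 2*r (f(r, x) = -4 + (r + r) = -4 + 2*r)
z(b) = 3/(25 + 8*b) (z(b) = 3/(-5 + (2 + 6)*(15/4 + b)) = 3/(-5 + 8*(15/4 + b)) = 3/(-5 + (30 + 8*b)) = 3/(25 + 8*b))
J(-5)*(z(-4) + f(t, 2)) = 4*(3/(25 + 8*(-4)) + (-4 + 2*1)) = 4*(3/(25 - 32) + (-4 + 2)) = 4*(3/(-7) - 2) = 4*(3*(-⅐) - 2) = 4*(-3/7 - 2) = 4*(-17/7) = -68/7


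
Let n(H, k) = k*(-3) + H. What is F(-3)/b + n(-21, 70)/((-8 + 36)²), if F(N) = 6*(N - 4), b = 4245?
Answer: -48263/158480 ≈ -0.30454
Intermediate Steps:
F(N) = -24 + 6*N (F(N) = 6*(-4 + N) = -24 + 6*N)
n(H, k) = H - 3*k (n(H, k) = -3*k + H = H - 3*k)
F(-3)/b + n(-21, 70)/((-8 + 36)²) = (-24 + 6*(-3))/4245 + (-21 - 3*70)/((-8 + 36)²) = (-24 - 18)*(1/4245) + (-21 - 210)/(28²) = -42*1/4245 - 231/784 = -14/1415 - 231*1/784 = -14/1415 - 33/112 = -48263/158480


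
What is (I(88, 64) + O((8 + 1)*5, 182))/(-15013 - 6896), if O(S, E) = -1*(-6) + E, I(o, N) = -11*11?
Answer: -1/327 ≈ -0.0030581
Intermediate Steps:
I(o, N) = -121
O(S, E) = 6 + E
(I(88, 64) + O((8 + 1)*5, 182))/(-15013 - 6896) = (-121 + (6 + 182))/(-15013 - 6896) = (-121 + 188)/(-21909) = 67*(-1/21909) = -1/327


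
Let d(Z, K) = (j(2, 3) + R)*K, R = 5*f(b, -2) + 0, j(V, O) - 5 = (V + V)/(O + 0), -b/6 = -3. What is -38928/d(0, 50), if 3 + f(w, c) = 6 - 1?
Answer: -58392/1225 ≈ -47.667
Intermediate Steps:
b = 18 (b = -6*(-3) = 18)
f(w, c) = 2 (f(w, c) = -3 + (6 - 1) = -3 + 5 = 2)
j(V, O) = 5 + 2*V/O (j(V, O) = 5 + (V + V)/(O + 0) = 5 + (2*V)/O = 5 + 2*V/O)
R = 10 (R = 5*2 + 0 = 10 + 0 = 10)
d(Z, K) = 49*K/3 (d(Z, K) = ((5 + 2*2/3) + 10)*K = ((5 + 2*2*(⅓)) + 10)*K = ((5 + 4/3) + 10)*K = (19/3 + 10)*K = 49*K/3)
-38928/d(0, 50) = -38928/((49/3)*50) = -38928/2450/3 = -38928*3/2450 = -58392/1225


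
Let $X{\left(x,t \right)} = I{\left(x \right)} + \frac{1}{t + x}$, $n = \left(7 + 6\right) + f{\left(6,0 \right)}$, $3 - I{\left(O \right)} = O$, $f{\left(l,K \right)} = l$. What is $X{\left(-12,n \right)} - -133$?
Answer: $\frac{1037}{7} \approx 148.14$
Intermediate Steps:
$I{\left(O \right)} = 3 - O$
$n = 19$ ($n = \left(7 + 6\right) + 6 = 13 + 6 = 19$)
$X{\left(x,t \right)} = 3 + \frac{1}{t + x} - x$ ($X{\left(x,t \right)} = \left(3 - x\right) + \frac{1}{t + x} = 3 + \frac{1}{t + x} - x$)
$X{\left(-12,n \right)} - -133 = \frac{1 - 19 \left(-3 - 12\right) - - 12 \left(-3 - 12\right)}{19 - 12} - -133 = \frac{1 - 19 \left(-15\right) - \left(-12\right) \left(-15\right)}{7} + 133 = \frac{1 + 285 - 180}{7} + 133 = \frac{1}{7} \cdot 106 + 133 = \frac{106}{7} + 133 = \frac{1037}{7}$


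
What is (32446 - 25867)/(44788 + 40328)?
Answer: 2193/28372 ≈ 0.077294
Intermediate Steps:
(32446 - 25867)/(44788 + 40328) = 6579/85116 = 6579*(1/85116) = 2193/28372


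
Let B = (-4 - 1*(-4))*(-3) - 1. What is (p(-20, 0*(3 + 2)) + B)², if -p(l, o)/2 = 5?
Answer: 121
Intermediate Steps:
B = -1 (B = (-4 + 4)*(-3) - 1 = 0*(-3) - 1 = 0 - 1 = -1)
p(l, o) = -10 (p(l, o) = -2*5 = -10)
(p(-20, 0*(3 + 2)) + B)² = (-10 - 1)² = (-11)² = 121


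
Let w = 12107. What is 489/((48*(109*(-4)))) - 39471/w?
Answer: -277323137/84458432 ≈ -3.2835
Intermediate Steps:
489/((48*(109*(-4)))) - 39471/w = 489/((48*(109*(-4)))) - 39471/12107 = 489/((48*(-436))) - 39471*1/12107 = 489/(-20928) - 39471/12107 = 489*(-1/20928) - 39471/12107 = -163/6976 - 39471/12107 = -277323137/84458432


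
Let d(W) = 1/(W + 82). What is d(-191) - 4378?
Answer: -477203/109 ≈ -4378.0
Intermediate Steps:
d(W) = 1/(82 + W)
d(-191) - 4378 = 1/(82 - 191) - 4378 = 1/(-109) - 4378 = -1/109 - 4378 = -477203/109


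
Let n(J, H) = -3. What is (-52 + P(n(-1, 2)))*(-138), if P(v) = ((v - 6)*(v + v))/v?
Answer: 9660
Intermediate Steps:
P(v) = -12 + 2*v (P(v) = ((-6 + v)*(2*v))/v = (2*v*(-6 + v))/v = -12 + 2*v)
(-52 + P(n(-1, 2)))*(-138) = (-52 + (-12 + 2*(-3)))*(-138) = (-52 + (-12 - 6))*(-138) = (-52 - 18)*(-138) = -70*(-138) = 9660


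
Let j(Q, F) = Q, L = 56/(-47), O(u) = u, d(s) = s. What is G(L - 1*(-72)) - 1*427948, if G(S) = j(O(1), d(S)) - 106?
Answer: -428053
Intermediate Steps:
L = -56/47 (L = 56*(-1/47) = -56/47 ≈ -1.1915)
G(S) = -105 (G(S) = 1 - 106 = -105)
G(L - 1*(-72)) - 1*427948 = -105 - 1*427948 = -105 - 427948 = -428053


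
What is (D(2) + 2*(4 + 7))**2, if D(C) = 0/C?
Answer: 484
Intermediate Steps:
D(C) = 0
(D(2) + 2*(4 + 7))**2 = (0 + 2*(4 + 7))**2 = (0 + 2*11)**2 = (0 + 22)**2 = 22**2 = 484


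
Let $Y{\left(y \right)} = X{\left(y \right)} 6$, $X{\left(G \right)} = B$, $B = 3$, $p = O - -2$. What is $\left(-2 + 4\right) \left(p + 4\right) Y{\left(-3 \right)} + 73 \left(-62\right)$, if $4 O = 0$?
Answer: $-4310$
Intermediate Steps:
$O = 0$ ($O = \frac{1}{4} \cdot 0 = 0$)
$p = 2$ ($p = 0 - -2 = 0 + 2 = 2$)
$X{\left(G \right)} = 3$
$Y{\left(y \right)} = 18$ ($Y{\left(y \right)} = 3 \cdot 6 = 18$)
$\left(-2 + 4\right) \left(p + 4\right) Y{\left(-3 \right)} + 73 \left(-62\right) = \left(-2 + 4\right) \left(2 + 4\right) 18 + 73 \left(-62\right) = 2 \cdot 6 \cdot 18 - 4526 = 12 \cdot 18 - 4526 = 216 - 4526 = -4310$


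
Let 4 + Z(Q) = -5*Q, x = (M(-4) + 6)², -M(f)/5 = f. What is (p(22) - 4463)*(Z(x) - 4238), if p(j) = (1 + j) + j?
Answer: 33673996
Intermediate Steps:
M(f) = -5*f
p(j) = 1 + 2*j
x = 676 (x = (-5*(-4) + 6)² = (20 + 6)² = 26² = 676)
Z(Q) = -4 - 5*Q
(p(22) - 4463)*(Z(x) - 4238) = ((1 + 2*22) - 4463)*((-4 - 5*676) - 4238) = ((1 + 44) - 4463)*((-4 - 3380) - 4238) = (45 - 4463)*(-3384 - 4238) = -4418*(-7622) = 33673996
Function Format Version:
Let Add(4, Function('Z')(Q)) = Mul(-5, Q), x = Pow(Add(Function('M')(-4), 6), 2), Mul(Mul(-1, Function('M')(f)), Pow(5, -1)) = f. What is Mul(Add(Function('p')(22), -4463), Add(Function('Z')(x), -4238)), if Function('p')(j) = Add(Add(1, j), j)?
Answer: 33673996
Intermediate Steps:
Function('M')(f) = Mul(-5, f)
Function('p')(j) = Add(1, Mul(2, j))
x = 676 (x = Pow(Add(Mul(-5, -4), 6), 2) = Pow(Add(20, 6), 2) = Pow(26, 2) = 676)
Function('Z')(Q) = Add(-4, Mul(-5, Q))
Mul(Add(Function('p')(22), -4463), Add(Function('Z')(x), -4238)) = Mul(Add(Add(1, Mul(2, 22)), -4463), Add(Add(-4, Mul(-5, 676)), -4238)) = Mul(Add(Add(1, 44), -4463), Add(Add(-4, -3380), -4238)) = Mul(Add(45, -4463), Add(-3384, -4238)) = Mul(-4418, -7622) = 33673996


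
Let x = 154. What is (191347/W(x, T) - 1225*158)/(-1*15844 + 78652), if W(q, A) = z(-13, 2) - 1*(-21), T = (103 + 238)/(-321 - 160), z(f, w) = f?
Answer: -452351/167488 ≈ -2.7008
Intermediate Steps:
T = -341/481 (T = 341/(-481) = 341*(-1/481) = -341/481 ≈ -0.70894)
W(q, A) = 8 (W(q, A) = -13 - 1*(-21) = -13 + 21 = 8)
(191347/W(x, T) - 1225*158)/(-1*15844 + 78652) = (191347/8 - 1225*158)/(-1*15844 + 78652) = (191347*(⅛) - 193550)/(-15844 + 78652) = (191347/8 - 193550)/62808 = -1357053/8*1/62808 = -452351/167488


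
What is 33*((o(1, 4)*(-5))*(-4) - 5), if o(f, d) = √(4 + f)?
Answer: -165 + 660*√5 ≈ 1310.8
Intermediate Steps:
33*((o(1, 4)*(-5))*(-4) - 5) = 33*((√(4 + 1)*(-5))*(-4) - 5) = 33*((√5*(-5))*(-4) - 5) = 33*(-5*√5*(-4) - 5) = 33*(20*√5 - 5) = 33*(-5 + 20*√5) = -165 + 660*√5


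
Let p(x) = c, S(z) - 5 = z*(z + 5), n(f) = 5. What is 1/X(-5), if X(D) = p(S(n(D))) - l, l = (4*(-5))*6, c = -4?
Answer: 1/116 ≈ 0.0086207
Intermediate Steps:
S(z) = 5 + z*(5 + z) (S(z) = 5 + z*(z + 5) = 5 + z*(5 + z))
p(x) = -4
l = -120 (l = -20*6 = -120)
X(D) = 116 (X(D) = -4 - 1*(-120) = -4 + 120 = 116)
1/X(-5) = 1/116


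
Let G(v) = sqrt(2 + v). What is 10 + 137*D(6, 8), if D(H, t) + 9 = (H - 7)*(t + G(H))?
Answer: -2319 - 274*sqrt(2) ≈ -2706.5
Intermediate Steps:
D(H, t) = -9 + (-7 + H)*(t + sqrt(2 + H)) (D(H, t) = -9 + (H - 7)*(t + sqrt(2 + H)) = -9 + (-7 + H)*(t + sqrt(2 + H)))
10 + 137*D(6, 8) = 10 + 137*(-9 - 7*8 - 7*sqrt(2 + 6) + 6*8 + 6*sqrt(2 + 6)) = 10 + 137*(-9 - 56 - 14*sqrt(2) + 48 + 6*sqrt(8)) = 10 + 137*(-9 - 56 - 14*sqrt(2) + 48 + 6*(2*sqrt(2))) = 10 + 137*(-9 - 56 - 14*sqrt(2) + 48 + 12*sqrt(2)) = 10 + 137*(-17 - 2*sqrt(2)) = 10 + (-2329 - 274*sqrt(2)) = -2319 - 274*sqrt(2)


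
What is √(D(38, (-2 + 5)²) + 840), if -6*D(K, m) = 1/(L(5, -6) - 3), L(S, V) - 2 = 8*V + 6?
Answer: √55914018/258 ≈ 28.983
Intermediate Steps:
L(S, V) = 8 + 8*V (L(S, V) = 2 + (8*V + 6) = 2 + (6 + 8*V) = 8 + 8*V)
D(K, m) = 1/258 (D(K, m) = -1/(6*((8 + 8*(-6)) - 3)) = -1/(6*((8 - 48) - 3)) = -1/(6*(-40 - 3)) = -⅙/(-43) = -⅙*(-1/43) = 1/258)
√(D(38, (-2 + 5)²) + 840) = √(1/258 + 840) = √(216721/258) = √55914018/258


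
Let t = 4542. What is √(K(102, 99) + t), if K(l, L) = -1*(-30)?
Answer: 6*√127 ≈ 67.617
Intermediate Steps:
K(l, L) = 30
√(K(102, 99) + t) = √(30 + 4542) = √4572 = 6*√127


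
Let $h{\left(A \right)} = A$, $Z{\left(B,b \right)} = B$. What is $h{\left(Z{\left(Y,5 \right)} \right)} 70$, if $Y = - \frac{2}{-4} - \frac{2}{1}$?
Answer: $-105$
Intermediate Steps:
$Y = - \frac{3}{2}$ ($Y = \left(-2\right) \left(- \frac{1}{4}\right) - 2 = \frac{1}{2} - 2 = - \frac{3}{2} \approx -1.5$)
$h{\left(Z{\left(Y,5 \right)} \right)} 70 = \left(- \frac{3}{2}\right) 70 = -105$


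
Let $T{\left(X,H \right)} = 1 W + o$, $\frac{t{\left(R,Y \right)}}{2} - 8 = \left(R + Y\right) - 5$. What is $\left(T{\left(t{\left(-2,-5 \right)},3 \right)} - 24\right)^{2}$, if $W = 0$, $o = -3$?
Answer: $729$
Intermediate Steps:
$t{\left(R,Y \right)} = 6 + 2 R + 2 Y$ ($t{\left(R,Y \right)} = 16 + 2 \left(\left(R + Y\right) - 5\right) = 16 + 2 \left(-5 + R + Y\right) = 16 + \left(-10 + 2 R + 2 Y\right) = 6 + 2 R + 2 Y$)
$T{\left(X,H \right)} = -3$ ($T{\left(X,H \right)} = 1 \cdot 0 - 3 = 0 - 3 = -3$)
$\left(T{\left(t{\left(-2,-5 \right)},3 \right)} - 24\right)^{2} = \left(-3 - 24\right)^{2} = \left(-27\right)^{2} = 729$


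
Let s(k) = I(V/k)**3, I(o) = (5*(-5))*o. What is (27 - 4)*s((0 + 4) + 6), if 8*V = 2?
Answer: -2875/512 ≈ -5.6152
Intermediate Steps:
V = 1/4 (V = (1/8)*2 = 1/4 ≈ 0.25000)
I(o) = -25*o
s(k) = -15625/(64*k**3) (s(k) = (-25/(4*k))**3 = -15625/(64*k**3))
(27 - 4)*s((0 + 4) + 6) = (27 - 4)*(-15625/(64*((0 + 4) + 6)**3)) = 23*(-15625/(64*(4 + 6)**3)) = 23*(-15625/64/10**3) = 23*(-15625/64*1/1000) = 23*(-125/512) = -2875/512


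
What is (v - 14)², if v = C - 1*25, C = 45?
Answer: 36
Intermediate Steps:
v = 20 (v = 45 - 1*25 = 45 - 25 = 20)
(v - 14)² = (20 - 14)² = 6² = 36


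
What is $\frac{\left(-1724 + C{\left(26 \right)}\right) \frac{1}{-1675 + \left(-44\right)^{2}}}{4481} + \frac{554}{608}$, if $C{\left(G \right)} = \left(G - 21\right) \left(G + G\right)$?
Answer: $\frac{107839267}{118513488} \approx 0.90993$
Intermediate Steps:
$C{\left(G \right)} = 2 G \left(-21 + G\right)$ ($C{\left(G \right)} = \left(-21 + G\right) 2 G = 2 G \left(-21 + G\right)$)
$\frac{\left(-1724 + C{\left(26 \right)}\right) \frac{1}{-1675 + \left(-44\right)^{2}}}{4481} + \frac{554}{608} = \frac{\left(-1724 + 2 \cdot 26 \left(-21 + 26\right)\right) \frac{1}{-1675 + \left(-44\right)^{2}}}{4481} + \frac{554}{608} = \frac{-1724 + 2 \cdot 26 \cdot 5}{-1675 + 1936} \cdot \frac{1}{4481} + 554 \cdot \frac{1}{608} = \frac{-1724 + 260}{261} \cdot \frac{1}{4481} + \frac{277}{304} = \left(-1464\right) \frac{1}{261} \cdot \frac{1}{4481} + \frac{277}{304} = \left(- \frac{488}{87}\right) \frac{1}{4481} + \frac{277}{304} = - \frac{488}{389847} + \frac{277}{304} = \frac{107839267}{118513488}$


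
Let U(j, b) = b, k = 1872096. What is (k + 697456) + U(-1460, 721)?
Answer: 2570273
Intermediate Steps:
(k + 697456) + U(-1460, 721) = (1872096 + 697456) + 721 = 2569552 + 721 = 2570273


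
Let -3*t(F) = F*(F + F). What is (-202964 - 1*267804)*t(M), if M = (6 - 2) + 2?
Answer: 11298432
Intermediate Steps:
M = 6 (M = 4 + 2 = 6)
t(F) = -2*F**2/3 (t(F) = -F*(F + F)/3 = -F*2*F/3 = -2*F**2/3)
(-202964 - 1*267804)*t(M) = (-202964 - 1*267804)*(-2/3*6**2) = (-202964 - 267804)*(-2/3*36) = -470768*(-24) = 11298432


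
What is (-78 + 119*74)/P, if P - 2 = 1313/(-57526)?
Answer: 502086928/113739 ≈ 4414.4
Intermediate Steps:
P = 113739/57526 (P = 2 + 1313/(-57526) = 2 + 1313*(-1/57526) = 2 - 1313/57526 = 113739/57526 ≈ 1.9772)
(-78 + 119*74)/P = (-78 + 119*74)/(113739/57526) = (-78 + 8806)*(57526/113739) = 8728*(57526/113739) = 502086928/113739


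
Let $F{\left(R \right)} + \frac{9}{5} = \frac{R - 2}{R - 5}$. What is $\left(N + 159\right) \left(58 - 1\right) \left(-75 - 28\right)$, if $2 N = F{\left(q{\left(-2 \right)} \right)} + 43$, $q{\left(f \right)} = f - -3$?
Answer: $- \frac{42206619}{40} \approx -1.0552 \cdot 10^{6}$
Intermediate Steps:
$q{\left(f \right)} = 3 + f$ ($q{\left(f \right)} = f + 3 = 3 + f$)
$F{\left(R \right)} = - \frac{9}{5} + \frac{-2 + R}{-5 + R}$ ($F{\left(R \right)} = - \frac{9}{5} + \frac{R - 2}{R - 5} = - \frac{9}{5} + \frac{-2 + R}{-5 + R}$)
$N = \frac{829}{40}$ ($N = \frac{\frac{35 - 4 \left(3 - 2\right)}{5 \left(-5 + \left(3 - 2\right)\right)} + 43}{2} = \frac{\frac{35 - 4}{5 \left(-5 + 1\right)} + 43}{2} = \frac{\frac{35 - 4}{5 \left(-4\right)} + 43}{2} = \frac{\frac{1}{5} \left(- \frac{1}{4}\right) 31 + 43}{2} = \frac{- \frac{31}{20} + 43}{2} = \frac{1}{2} \cdot \frac{829}{20} = \frac{829}{40} \approx 20.725$)
$\left(N + 159\right) \left(58 - 1\right) \left(-75 - 28\right) = \left(\frac{829}{40} + 159\right) \left(58 - 1\right) \left(-75 - 28\right) = \frac{7189 \cdot 57 \left(-103\right)}{40} = \frac{7189}{40} \left(-5871\right) = - \frac{42206619}{40}$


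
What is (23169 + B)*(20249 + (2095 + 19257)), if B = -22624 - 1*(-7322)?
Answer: 327275067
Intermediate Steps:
B = -15302 (B = -22624 + 7322 = -15302)
(23169 + B)*(20249 + (2095 + 19257)) = (23169 - 15302)*(20249 + (2095 + 19257)) = 7867*(20249 + 21352) = 7867*41601 = 327275067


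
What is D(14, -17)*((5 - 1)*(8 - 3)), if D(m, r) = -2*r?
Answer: 680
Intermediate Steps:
D(m, r) = -2*r
D(14, -17)*((5 - 1)*(8 - 3)) = (-2*(-17))*((5 - 1)*(8 - 3)) = 34*(4*5) = 34*20 = 680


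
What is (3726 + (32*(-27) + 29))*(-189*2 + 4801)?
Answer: 12786893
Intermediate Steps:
(3726 + (32*(-27) + 29))*(-189*2 + 4801) = (3726 + (-864 + 29))*(-378 + 4801) = (3726 - 835)*4423 = 2891*4423 = 12786893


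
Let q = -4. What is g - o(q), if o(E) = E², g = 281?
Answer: 265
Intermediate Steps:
g - o(q) = 281 - 1*(-4)² = 281 - 1*16 = 281 - 16 = 265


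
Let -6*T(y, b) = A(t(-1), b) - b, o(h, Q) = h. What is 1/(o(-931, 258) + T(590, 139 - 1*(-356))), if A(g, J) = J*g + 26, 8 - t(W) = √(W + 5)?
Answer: -6/8087 ≈ -0.00074193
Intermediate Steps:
t(W) = 8 - √(5 + W) (t(W) = 8 - √(W + 5) = 8 - √(5 + W))
A(g, J) = 26 + J*g
T(y, b) = -13/3 - 5*b/6 (T(y, b) = -((26 + b*(8 - √(5 - 1))) - b)/6 = -((26 + b*(8 - √4)) - b)/6 = -((26 + b*(8 - 1*2)) - b)/6 = -((26 + b*(8 - 2)) - b)/6 = -((26 + b*6) - b)/6 = -((26 + 6*b) - b)/6 = -(26 + 5*b)/6 = -13/3 - 5*b/6)
1/(o(-931, 258) + T(590, 139 - 1*(-356))) = 1/(-931 + (-13/3 - 5*(139 - 1*(-356))/6)) = 1/(-931 + (-13/3 - 5*(139 + 356)/6)) = 1/(-931 + (-13/3 - ⅚*495)) = 1/(-931 + (-13/3 - 825/2)) = 1/(-931 - 2501/6) = 1/(-8087/6) = -6/8087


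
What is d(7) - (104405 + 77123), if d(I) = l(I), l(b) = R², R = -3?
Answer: -181519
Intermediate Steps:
l(b) = 9 (l(b) = (-3)² = 9)
d(I) = 9
d(7) - (104405 + 77123) = 9 - (104405 + 77123) = 9 - 1*181528 = 9 - 181528 = -181519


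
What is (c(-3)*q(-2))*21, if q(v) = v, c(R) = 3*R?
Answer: 378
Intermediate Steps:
(c(-3)*q(-2))*21 = ((3*(-3))*(-2))*21 = -9*(-2)*21 = 18*21 = 378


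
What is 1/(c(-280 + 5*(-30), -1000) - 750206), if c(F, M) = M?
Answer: -1/751206 ≈ -1.3312e-6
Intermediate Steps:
1/(c(-280 + 5*(-30), -1000) - 750206) = 1/(-1000 - 750206) = 1/(-751206) = -1/751206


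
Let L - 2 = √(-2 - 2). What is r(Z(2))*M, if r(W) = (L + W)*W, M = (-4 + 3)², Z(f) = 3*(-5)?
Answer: 195 - 30*I ≈ 195.0 - 30.0*I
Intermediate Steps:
Z(f) = -15
L = 2 + 2*I (L = 2 + √(-2 - 2) = 2 + √(-4) = 2 + 2*I ≈ 2.0 + 2.0*I)
M = 1 (M = (-1)² = 1)
r(W) = W*(2 + W + 2*I) (r(W) = ((2 + 2*I) + W)*W = (2 + W + 2*I)*W = W*(2 + W + 2*I))
r(Z(2))*M = -15*(2 - 15 + 2*I)*1 = -15*(-13 + 2*I)*1 = (195 - 30*I)*1 = 195 - 30*I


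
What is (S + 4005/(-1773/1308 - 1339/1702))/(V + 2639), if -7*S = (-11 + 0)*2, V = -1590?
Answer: -1483501102/833790307 ≈ -1.7792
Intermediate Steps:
S = 22/7 (S = -(-11 + 0)*2/7 = -(-11)*2/7 = -⅐*(-22) = 22/7 ≈ 3.1429)
(S + 4005/(-1773/1308 - 1339/1702))/(V + 2639) = (22/7 + 4005/(-1773/1308 - 1339/1702))/(-1590 + 2639) = (22/7 + 4005/(-1773*1/1308 - 1339*1/1702))/1049 = (22/7 + 4005/(-591/436 - 1339/1702))*(1/1049) = (22/7 + 4005/(-794843/371036))*(1/1049) = (22/7 + 4005*(-371036/794843))*(1/1049) = (22/7 - 1485999180/794843)*(1/1049) = -1483501102/794843*1/1049 = -1483501102/833790307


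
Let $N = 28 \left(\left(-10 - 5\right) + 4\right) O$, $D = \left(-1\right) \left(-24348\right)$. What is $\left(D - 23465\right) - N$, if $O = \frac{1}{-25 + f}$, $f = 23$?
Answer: $729$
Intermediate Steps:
$D = 24348$
$O = - \frac{1}{2}$ ($O = \frac{1}{-25 + 23} = \frac{1}{-2} = - \frac{1}{2} \approx -0.5$)
$N = 154$ ($N = 28 \left(\left(-10 - 5\right) + 4\right) \left(- \frac{1}{2}\right) = 28 \left(-15 + 4\right) \left(- \frac{1}{2}\right) = 28 \left(-11\right) \left(- \frac{1}{2}\right) = \left(-308\right) \left(- \frac{1}{2}\right) = 154$)
$\left(D - 23465\right) - N = \left(24348 - 23465\right) - 154 = 883 - 154 = 729$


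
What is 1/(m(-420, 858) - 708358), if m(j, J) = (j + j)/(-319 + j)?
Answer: -739/523475722 ≈ -1.4117e-6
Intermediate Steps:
m(j, J) = 2*j/(-319 + j) (m(j, J) = (2*j)/(-319 + j) = 2*j/(-319 + j))
1/(m(-420, 858) - 708358) = 1/(2*(-420)/(-319 - 420) - 708358) = 1/(2*(-420)/(-739) - 708358) = 1/(2*(-420)*(-1/739) - 708358) = 1/(840/739 - 708358) = 1/(-523475722/739) = -739/523475722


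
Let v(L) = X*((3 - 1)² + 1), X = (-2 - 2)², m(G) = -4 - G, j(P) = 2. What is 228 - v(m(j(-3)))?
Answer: 148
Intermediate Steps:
X = 16 (X = (-4)² = 16)
v(L) = 80 (v(L) = 16*((3 - 1)² + 1) = 16*(2² + 1) = 16*(4 + 1) = 16*5 = 80)
228 - v(m(j(-3))) = 228 - 1*80 = 228 - 80 = 148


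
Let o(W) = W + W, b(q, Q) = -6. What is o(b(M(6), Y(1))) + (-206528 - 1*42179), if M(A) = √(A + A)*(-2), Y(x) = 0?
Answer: -248719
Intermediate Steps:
M(A) = -2*√2*√A (M(A) = √(2*A)*(-2) = (√2*√A)*(-2) = -2*√2*√A)
o(W) = 2*W
o(b(M(6), Y(1))) + (-206528 - 1*42179) = 2*(-6) + (-206528 - 1*42179) = -12 + (-206528 - 42179) = -12 - 248707 = -248719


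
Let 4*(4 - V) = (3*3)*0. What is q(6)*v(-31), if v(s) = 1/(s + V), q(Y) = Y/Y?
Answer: -1/27 ≈ -0.037037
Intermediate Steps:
V = 4 (V = 4 - 3*3*0/4 = 4 - 9*0/4 = 4 - ¼*0 = 4 + 0 = 4)
q(Y) = 1
v(s) = 1/(4 + s) (v(s) = 1/(s + 4) = 1/(4 + s))
q(6)*v(-31) = 1/(4 - 31) = 1/(-27) = 1*(-1/27) = -1/27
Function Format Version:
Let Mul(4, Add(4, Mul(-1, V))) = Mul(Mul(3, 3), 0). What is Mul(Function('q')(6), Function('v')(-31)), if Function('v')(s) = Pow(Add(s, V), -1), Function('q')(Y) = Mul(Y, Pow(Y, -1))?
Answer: Rational(-1, 27) ≈ -0.037037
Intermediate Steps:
V = 4 (V = Add(4, Mul(Rational(-1, 4), Mul(Mul(3, 3), 0))) = Add(4, Mul(Rational(-1, 4), Mul(9, 0))) = Add(4, Mul(Rational(-1, 4), 0)) = Add(4, 0) = 4)
Function('q')(Y) = 1
Function('v')(s) = Pow(Add(4, s), -1) (Function('v')(s) = Pow(Add(s, 4), -1) = Pow(Add(4, s), -1))
Mul(Function('q')(6), Function('v')(-31)) = Mul(1, Pow(Add(4, -31), -1)) = Mul(1, Pow(-27, -1)) = Mul(1, Rational(-1, 27)) = Rational(-1, 27)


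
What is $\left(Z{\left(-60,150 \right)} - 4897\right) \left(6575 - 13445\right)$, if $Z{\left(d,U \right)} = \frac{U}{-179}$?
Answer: $\frac{6023018310}{179} \approx 3.3648 \cdot 10^{7}$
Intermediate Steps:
$Z{\left(d,U \right)} = - \frac{U}{179}$ ($Z{\left(d,U \right)} = U \left(- \frac{1}{179}\right) = - \frac{U}{179}$)
$\left(Z{\left(-60,150 \right)} - 4897\right) \left(6575 - 13445\right) = \left(\left(- \frac{1}{179}\right) 150 - 4897\right) \left(6575 - 13445\right) = \left(- \frac{150}{179} - 4897\right) \left(-6870\right) = \left(- \frac{876713}{179}\right) \left(-6870\right) = \frac{6023018310}{179}$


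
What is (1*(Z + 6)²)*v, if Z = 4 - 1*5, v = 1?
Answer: 25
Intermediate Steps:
Z = -1 (Z = 4 - 5 = -1)
(1*(Z + 6)²)*v = (1*(-1 + 6)²)*1 = (1*5²)*1 = (1*25)*1 = 25*1 = 25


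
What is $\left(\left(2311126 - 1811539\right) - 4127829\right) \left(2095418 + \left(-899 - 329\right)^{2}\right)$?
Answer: $-13074014479284$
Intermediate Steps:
$\left(\left(2311126 - 1811539\right) - 4127829\right) \left(2095418 + \left(-899 - 329\right)^{2}\right) = \left(\left(2311126 - 1811539\right) - 4127829\right) \left(2095418 + \left(-1228\right)^{2}\right) = \left(499587 - 4127829\right) \left(2095418 + 1507984\right) = \left(-3628242\right) 3603402 = -13074014479284$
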